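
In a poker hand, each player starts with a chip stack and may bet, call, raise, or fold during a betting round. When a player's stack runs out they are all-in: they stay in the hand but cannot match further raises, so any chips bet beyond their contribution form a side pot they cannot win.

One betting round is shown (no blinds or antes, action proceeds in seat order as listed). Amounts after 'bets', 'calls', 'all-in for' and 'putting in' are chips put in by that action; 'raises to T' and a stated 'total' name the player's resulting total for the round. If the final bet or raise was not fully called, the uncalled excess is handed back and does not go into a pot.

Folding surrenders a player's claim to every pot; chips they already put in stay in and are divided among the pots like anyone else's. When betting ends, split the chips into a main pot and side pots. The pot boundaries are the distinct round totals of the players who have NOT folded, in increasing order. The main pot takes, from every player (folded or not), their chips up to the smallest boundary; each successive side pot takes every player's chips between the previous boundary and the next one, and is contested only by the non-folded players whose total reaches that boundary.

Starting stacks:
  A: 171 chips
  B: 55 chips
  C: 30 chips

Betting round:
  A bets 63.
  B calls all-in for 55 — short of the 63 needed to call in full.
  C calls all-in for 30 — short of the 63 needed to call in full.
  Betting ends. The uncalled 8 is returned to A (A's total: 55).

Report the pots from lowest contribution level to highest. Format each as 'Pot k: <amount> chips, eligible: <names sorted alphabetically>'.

Pot 1: 90 chips, eligible: A, B, C
Pot 2: 50 chips, eligible: A, B

Derivation:
Contributions (after 8 returned to A): A=55, B=55, C=30
Pot levels (distinct totals of non-folded players): 30, 55
Layer 1-30: 30 each from A, B, C = 30*3 = 90 chips; eligible A, B, C
Layer 31-55: 25 each from A, B = 25*2 = 50 chips; eligible A, B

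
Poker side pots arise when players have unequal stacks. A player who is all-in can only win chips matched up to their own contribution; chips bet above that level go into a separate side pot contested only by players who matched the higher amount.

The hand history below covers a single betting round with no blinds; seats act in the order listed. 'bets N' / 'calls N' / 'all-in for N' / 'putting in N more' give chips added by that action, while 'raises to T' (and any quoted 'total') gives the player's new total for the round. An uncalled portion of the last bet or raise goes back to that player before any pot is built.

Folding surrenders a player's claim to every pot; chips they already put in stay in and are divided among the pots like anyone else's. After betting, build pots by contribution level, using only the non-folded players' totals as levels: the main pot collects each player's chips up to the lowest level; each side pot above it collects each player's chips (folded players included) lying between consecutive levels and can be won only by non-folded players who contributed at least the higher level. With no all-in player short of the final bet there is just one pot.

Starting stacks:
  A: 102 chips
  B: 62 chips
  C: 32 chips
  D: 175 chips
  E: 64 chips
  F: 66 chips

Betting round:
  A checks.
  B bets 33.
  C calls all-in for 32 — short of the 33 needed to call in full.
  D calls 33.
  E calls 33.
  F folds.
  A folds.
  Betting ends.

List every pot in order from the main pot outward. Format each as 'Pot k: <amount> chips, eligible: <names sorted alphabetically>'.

Contributions: B=33, C=32, D=33, E=33
Folded: A, F
Pot levels (distinct totals of non-folded players): 32, 33
Layer 1-32: 32 each from B, C, D, E = 32*4 = 128 chips; eligible B, C, D, E
Layer 33-33: 1 each from B, D, E = 1*3 = 3 chips; eligible B, D, E

Pot 1: 128 chips, eligible: B, C, D, E
Pot 2: 3 chips, eligible: B, D, E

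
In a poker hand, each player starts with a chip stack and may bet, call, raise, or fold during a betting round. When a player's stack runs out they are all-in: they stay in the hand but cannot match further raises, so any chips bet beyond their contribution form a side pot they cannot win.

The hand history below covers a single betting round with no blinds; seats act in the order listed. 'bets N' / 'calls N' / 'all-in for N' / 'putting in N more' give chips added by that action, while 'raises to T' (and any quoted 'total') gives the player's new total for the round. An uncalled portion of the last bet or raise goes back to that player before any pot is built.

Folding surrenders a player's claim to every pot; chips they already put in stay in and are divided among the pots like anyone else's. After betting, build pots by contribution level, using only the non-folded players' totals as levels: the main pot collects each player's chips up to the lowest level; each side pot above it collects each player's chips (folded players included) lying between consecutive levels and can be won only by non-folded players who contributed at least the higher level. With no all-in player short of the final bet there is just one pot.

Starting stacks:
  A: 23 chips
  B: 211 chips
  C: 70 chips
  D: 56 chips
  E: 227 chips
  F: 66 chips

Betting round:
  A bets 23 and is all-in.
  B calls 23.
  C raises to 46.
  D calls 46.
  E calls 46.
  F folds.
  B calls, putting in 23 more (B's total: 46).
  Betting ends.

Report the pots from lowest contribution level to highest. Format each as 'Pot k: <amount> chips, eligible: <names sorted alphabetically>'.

Contributions: A=23, B=46, C=46, D=46, E=46
Folded: F
Pot levels (distinct totals of non-folded players): 23, 46
Layer 1-23: 23 each from A, B, C, D, E = 23*5 = 115 chips; eligible A, B, C, D, E
Layer 24-46: 23 each from B, C, D, E = 23*4 = 92 chips; eligible B, C, D, E

Pot 1: 115 chips, eligible: A, B, C, D, E
Pot 2: 92 chips, eligible: B, C, D, E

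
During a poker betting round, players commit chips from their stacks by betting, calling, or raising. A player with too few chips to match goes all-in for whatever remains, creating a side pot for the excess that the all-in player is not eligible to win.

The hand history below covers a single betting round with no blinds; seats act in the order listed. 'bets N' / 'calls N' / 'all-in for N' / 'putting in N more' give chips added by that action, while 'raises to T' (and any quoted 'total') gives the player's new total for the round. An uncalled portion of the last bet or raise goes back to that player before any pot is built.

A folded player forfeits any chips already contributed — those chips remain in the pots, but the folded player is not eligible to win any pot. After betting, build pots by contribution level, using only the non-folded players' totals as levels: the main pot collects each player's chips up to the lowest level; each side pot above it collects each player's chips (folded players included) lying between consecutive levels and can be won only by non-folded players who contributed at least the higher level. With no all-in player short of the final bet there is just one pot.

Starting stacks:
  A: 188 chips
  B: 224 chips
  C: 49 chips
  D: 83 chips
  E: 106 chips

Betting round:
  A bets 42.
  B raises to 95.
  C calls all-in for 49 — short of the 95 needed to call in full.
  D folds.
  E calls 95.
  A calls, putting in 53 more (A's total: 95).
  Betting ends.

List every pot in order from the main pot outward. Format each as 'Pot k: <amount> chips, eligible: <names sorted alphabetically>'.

Pot 1: 196 chips, eligible: A, B, C, E
Pot 2: 138 chips, eligible: A, B, E

Derivation:
Contributions: A=95, B=95, C=49, E=95
Folded: D
Pot levels (distinct totals of non-folded players): 49, 95
Layer 1-49: 49 each from A, B, C, E = 49*4 = 196 chips; eligible A, B, C, E
Layer 50-95: 46 each from A, B, E = 46*3 = 138 chips; eligible A, B, E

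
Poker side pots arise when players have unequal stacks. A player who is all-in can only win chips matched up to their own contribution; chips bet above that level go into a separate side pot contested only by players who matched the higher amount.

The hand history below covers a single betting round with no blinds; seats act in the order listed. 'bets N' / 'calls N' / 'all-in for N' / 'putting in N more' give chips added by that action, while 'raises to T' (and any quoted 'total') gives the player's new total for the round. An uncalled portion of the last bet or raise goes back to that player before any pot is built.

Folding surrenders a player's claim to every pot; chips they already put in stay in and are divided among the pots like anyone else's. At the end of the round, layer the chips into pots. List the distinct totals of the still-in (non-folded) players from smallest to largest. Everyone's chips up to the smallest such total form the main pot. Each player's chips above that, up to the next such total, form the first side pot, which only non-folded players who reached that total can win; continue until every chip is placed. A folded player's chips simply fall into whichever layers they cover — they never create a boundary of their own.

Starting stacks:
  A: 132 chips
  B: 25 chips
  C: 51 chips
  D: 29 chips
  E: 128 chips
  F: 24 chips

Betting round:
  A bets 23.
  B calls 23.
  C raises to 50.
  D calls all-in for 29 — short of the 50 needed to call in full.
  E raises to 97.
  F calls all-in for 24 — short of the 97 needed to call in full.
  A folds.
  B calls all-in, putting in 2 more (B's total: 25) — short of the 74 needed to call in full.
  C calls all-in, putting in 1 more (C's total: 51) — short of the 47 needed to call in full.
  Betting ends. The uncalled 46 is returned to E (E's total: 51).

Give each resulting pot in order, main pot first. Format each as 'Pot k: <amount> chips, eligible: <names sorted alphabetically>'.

Pot 1: 143 chips, eligible: B, C, D, E, F
Pot 2: 4 chips, eligible: B, C, D, E
Pot 3: 12 chips, eligible: C, D, E
Pot 4: 44 chips, eligible: C, E

Derivation:
Contributions (after 46 returned to E): A=23, B=25, C=51, D=29, E=51, F=24
Folded: A
Pot levels (distinct totals of non-folded players): 24, 25, 29, 51
Layer 1-24: A 23 + B 24 + C 24 + D 24 + E 24 + F 24 = 143 chips; eligible B, C, D, E, F
Layer 25-25: 1 each from B, C, D, E = 1*4 = 4 chips; eligible B, C, D, E
Layer 26-29: 4 each from C, D, E = 4*3 = 12 chips; eligible C, D, E
Layer 30-51: 22 each from C, E = 22*2 = 44 chips; eligible C, E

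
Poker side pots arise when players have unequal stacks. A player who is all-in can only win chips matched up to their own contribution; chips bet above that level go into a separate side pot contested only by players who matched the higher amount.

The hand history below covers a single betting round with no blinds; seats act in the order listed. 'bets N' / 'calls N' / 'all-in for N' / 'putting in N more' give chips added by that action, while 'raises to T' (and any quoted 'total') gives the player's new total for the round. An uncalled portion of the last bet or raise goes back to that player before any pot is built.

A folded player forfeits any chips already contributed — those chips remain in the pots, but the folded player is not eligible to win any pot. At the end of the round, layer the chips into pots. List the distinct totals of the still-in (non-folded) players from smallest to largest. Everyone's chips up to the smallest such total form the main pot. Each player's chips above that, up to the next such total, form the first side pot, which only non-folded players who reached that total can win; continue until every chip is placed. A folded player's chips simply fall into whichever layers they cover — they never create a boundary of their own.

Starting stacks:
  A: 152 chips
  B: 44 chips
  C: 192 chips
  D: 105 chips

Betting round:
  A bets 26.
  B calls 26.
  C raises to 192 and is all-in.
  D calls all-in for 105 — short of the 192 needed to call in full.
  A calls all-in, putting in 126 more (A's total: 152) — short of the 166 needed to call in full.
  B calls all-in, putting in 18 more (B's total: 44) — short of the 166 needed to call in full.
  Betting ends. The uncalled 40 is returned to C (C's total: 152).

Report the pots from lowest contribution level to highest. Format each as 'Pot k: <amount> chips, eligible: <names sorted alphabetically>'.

Contributions (after 40 returned to C): A=152, B=44, C=152, D=105
Pot levels (distinct totals of non-folded players): 44, 105, 152
Layer 1-44: 44 each from A, B, C, D = 44*4 = 176 chips; eligible A, B, C, D
Layer 45-105: 61 each from A, C, D = 61*3 = 183 chips; eligible A, C, D
Layer 106-152: 47 each from A, C = 47*2 = 94 chips; eligible A, C

Pot 1: 176 chips, eligible: A, B, C, D
Pot 2: 183 chips, eligible: A, C, D
Pot 3: 94 chips, eligible: A, C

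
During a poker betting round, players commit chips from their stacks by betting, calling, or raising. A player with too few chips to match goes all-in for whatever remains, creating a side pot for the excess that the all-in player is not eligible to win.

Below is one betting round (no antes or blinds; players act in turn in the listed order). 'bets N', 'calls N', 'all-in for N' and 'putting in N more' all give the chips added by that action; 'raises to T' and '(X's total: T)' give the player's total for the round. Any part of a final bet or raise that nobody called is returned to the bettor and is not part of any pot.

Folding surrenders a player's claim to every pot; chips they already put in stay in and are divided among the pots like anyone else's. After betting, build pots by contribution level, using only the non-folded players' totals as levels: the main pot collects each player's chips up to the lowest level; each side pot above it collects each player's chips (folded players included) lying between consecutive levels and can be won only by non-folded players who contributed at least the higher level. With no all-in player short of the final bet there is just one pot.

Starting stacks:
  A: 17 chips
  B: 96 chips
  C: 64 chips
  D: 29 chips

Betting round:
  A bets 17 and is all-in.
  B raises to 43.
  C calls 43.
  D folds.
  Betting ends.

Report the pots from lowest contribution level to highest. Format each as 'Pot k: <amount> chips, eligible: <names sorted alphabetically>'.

Pot 1: 51 chips, eligible: A, B, C
Pot 2: 52 chips, eligible: B, C

Derivation:
Contributions: A=17, B=43, C=43
Folded: D
Pot levels (distinct totals of non-folded players): 17, 43
Layer 1-17: 17 each from A, B, C = 17*3 = 51 chips; eligible A, B, C
Layer 18-43: 26 each from B, C = 26*2 = 52 chips; eligible B, C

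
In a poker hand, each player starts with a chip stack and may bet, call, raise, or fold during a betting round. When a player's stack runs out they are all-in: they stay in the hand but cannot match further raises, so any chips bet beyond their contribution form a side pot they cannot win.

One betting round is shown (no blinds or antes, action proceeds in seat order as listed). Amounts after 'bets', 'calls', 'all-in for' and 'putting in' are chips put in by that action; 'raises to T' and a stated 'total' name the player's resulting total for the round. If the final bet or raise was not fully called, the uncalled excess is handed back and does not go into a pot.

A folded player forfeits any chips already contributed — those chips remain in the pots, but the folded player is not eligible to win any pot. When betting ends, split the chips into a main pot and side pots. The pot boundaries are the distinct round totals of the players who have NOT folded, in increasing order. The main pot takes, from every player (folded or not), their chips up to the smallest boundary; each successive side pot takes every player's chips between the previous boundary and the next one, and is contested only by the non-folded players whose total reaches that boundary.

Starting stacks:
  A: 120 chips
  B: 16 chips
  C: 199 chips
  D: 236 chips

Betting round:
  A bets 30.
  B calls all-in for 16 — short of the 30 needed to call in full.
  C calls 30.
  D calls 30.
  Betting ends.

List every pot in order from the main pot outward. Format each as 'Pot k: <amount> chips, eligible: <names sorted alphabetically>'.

Contributions: A=30, B=16, C=30, D=30
Pot levels (distinct totals of non-folded players): 16, 30
Layer 1-16: 16 each from A, B, C, D = 16*4 = 64 chips; eligible A, B, C, D
Layer 17-30: 14 each from A, C, D = 14*3 = 42 chips; eligible A, C, D

Pot 1: 64 chips, eligible: A, B, C, D
Pot 2: 42 chips, eligible: A, C, D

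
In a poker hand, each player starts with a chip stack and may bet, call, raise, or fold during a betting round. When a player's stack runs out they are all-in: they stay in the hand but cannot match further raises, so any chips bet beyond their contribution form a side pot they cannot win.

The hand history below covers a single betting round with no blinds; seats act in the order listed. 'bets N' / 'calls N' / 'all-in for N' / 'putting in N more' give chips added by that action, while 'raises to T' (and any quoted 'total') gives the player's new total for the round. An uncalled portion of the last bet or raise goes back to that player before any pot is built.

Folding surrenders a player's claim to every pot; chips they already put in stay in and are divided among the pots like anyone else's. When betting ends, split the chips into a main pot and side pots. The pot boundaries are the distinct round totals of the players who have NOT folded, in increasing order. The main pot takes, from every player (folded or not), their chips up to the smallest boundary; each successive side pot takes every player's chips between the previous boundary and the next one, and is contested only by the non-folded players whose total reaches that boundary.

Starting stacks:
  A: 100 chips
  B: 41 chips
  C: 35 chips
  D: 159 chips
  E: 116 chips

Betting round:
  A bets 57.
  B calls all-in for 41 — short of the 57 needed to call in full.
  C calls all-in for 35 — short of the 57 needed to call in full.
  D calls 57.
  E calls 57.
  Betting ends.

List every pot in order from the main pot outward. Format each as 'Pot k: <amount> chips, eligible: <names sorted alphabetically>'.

Pot 1: 175 chips, eligible: A, B, C, D, E
Pot 2: 24 chips, eligible: A, B, D, E
Pot 3: 48 chips, eligible: A, D, E

Derivation:
Contributions: A=57, B=41, C=35, D=57, E=57
Pot levels (distinct totals of non-folded players): 35, 41, 57
Layer 1-35: 35 each from A, B, C, D, E = 35*5 = 175 chips; eligible A, B, C, D, E
Layer 36-41: 6 each from A, B, D, E = 6*4 = 24 chips; eligible A, B, D, E
Layer 42-57: 16 each from A, D, E = 16*3 = 48 chips; eligible A, D, E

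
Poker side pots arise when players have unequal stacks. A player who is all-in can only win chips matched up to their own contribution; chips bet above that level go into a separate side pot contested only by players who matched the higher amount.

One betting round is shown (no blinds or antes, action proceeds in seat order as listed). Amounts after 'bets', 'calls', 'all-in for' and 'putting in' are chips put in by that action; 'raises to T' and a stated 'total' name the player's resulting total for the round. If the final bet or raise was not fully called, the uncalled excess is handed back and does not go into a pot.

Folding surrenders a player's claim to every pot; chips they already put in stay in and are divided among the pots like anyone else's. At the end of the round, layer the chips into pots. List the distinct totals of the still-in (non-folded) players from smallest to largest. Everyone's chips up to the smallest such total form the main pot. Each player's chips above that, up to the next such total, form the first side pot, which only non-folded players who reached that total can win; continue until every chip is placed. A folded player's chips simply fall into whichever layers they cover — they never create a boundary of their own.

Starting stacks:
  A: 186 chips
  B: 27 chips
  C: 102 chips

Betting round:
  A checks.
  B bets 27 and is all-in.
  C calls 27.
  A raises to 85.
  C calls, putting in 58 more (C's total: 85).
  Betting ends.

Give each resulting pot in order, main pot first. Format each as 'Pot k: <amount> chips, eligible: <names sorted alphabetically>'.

Pot 1: 81 chips, eligible: A, B, C
Pot 2: 116 chips, eligible: A, C

Derivation:
Contributions: A=85, B=27, C=85
Pot levels (distinct totals of non-folded players): 27, 85
Layer 1-27: 27 each from A, B, C = 27*3 = 81 chips; eligible A, B, C
Layer 28-85: 58 each from A, C = 58*2 = 116 chips; eligible A, C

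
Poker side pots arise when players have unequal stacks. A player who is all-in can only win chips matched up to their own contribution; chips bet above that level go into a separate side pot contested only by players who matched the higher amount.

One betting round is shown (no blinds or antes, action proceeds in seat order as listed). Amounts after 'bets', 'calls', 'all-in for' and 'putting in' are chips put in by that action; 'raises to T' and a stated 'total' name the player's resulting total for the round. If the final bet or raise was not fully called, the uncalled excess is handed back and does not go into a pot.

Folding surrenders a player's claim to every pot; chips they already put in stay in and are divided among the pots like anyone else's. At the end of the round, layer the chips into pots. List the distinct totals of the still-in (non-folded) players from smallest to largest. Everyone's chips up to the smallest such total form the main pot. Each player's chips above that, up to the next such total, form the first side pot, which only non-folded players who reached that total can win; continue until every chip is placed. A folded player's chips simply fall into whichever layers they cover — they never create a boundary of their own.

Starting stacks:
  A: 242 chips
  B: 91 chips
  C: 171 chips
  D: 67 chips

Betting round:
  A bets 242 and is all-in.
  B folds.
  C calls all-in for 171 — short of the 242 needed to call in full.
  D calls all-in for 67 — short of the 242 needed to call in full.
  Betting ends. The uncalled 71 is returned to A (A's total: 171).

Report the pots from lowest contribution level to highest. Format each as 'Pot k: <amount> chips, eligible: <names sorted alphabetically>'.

Pot 1: 201 chips, eligible: A, C, D
Pot 2: 208 chips, eligible: A, C

Derivation:
Contributions (after 71 returned to A): A=171, C=171, D=67
Folded: B
Pot levels (distinct totals of non-folded players): 67, 171
Layer 1-67: 67 each from A, C, D = 67*3 = 201 chips; eligible A, C, D
Layer 68-171: 104 each from A, C = 104*2 = 208 chips; eligible A, C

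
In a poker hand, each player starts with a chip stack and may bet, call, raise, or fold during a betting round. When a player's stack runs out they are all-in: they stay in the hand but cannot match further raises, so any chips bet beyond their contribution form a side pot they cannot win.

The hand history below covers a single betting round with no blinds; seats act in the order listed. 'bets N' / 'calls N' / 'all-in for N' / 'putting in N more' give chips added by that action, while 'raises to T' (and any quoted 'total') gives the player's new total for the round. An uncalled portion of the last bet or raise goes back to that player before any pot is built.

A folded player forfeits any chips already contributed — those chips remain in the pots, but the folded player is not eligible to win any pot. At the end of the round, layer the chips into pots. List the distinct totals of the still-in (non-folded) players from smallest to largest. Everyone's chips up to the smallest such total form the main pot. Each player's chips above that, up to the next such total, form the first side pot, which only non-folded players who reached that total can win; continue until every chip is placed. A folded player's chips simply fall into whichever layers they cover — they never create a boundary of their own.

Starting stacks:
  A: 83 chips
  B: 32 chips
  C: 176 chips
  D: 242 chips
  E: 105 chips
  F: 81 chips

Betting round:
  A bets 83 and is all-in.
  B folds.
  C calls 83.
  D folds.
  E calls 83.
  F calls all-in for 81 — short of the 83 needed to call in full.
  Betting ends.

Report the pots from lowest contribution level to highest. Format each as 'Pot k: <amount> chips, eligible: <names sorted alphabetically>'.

Pot 1: 324 chips, eligible: A, C, E, F
Pot 2: 6 chips, eligible: A, C, E

Derivation:
Contributions: A=83, C=83, E=83, F=81
Folded: B, D
Pot levels (distinct totals of non-folded players): 81, 83
Layer 1-81: 81 each from A, C, E, F = 81*4 = 324 chips; eligible A, C, E, F
Layer 82-83: 2 each from A, C, E = 2*3 = 6 chips; eligible A, C, E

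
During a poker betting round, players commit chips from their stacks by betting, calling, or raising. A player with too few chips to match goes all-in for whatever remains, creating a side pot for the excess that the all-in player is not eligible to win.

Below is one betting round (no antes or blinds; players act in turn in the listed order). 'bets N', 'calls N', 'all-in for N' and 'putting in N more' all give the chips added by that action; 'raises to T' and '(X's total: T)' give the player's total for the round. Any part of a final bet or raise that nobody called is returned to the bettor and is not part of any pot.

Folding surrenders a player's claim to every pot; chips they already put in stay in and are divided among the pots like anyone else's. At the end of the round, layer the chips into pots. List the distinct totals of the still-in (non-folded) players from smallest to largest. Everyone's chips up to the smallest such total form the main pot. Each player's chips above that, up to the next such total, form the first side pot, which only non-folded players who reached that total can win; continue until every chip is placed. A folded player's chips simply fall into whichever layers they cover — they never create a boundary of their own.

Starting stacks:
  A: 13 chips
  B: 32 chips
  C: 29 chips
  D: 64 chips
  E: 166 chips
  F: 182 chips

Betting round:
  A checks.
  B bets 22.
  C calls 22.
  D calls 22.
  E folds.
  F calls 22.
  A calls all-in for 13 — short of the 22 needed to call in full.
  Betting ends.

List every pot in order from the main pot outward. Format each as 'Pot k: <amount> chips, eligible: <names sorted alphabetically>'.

Pot 1: 65 chips, eligible: A, B, C, D, F
Pot 2: 36 chips, eligible: B, C, D, F

Derivation:
Contributions: A=13, B=22, C=22, D=22, F=22
Folded: E
Pot levels (distinct totals of non-folded players): 13, 22
Layer 1-13: 13 each from A, B, C, D, F = 13*5 = 65 chips; eligible A, B, C, D, F
Layer 14-22: 9 each from B, C, D, F = 9*4 = 36 chips; eligible B, C, D, F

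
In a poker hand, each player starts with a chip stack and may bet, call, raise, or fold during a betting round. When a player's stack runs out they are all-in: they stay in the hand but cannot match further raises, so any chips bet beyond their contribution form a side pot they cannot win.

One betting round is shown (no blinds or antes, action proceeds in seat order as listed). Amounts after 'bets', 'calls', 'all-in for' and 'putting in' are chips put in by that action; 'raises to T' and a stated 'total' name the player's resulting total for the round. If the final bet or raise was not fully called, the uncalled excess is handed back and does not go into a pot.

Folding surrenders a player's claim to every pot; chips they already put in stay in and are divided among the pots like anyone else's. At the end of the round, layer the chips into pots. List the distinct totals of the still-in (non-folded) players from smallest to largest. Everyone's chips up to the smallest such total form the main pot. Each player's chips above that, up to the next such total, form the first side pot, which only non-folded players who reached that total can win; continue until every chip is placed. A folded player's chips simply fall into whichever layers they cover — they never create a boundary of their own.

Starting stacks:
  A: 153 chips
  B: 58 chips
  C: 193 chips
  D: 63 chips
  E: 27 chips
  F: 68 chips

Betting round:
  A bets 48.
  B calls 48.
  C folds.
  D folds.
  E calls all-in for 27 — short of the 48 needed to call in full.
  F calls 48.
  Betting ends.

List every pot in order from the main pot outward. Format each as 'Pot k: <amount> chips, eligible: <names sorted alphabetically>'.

Contributions: A=48, B=48, E=27, F=48
Folded: C, D
Pot levels (distinct totals of non-folded players): 27, 48
Layer 1-27: 27 each from A, B, E, F = 27*4 = 108 chips; eligible A, B, E, F
Layer 28-48: 21 each from A, B, F = 21*3 = 63 chips; eligible A, B, F

Pot 1: 108 chips, eligible: A, B, E, F
Pot 2: 63 chips, eligible: A, B, F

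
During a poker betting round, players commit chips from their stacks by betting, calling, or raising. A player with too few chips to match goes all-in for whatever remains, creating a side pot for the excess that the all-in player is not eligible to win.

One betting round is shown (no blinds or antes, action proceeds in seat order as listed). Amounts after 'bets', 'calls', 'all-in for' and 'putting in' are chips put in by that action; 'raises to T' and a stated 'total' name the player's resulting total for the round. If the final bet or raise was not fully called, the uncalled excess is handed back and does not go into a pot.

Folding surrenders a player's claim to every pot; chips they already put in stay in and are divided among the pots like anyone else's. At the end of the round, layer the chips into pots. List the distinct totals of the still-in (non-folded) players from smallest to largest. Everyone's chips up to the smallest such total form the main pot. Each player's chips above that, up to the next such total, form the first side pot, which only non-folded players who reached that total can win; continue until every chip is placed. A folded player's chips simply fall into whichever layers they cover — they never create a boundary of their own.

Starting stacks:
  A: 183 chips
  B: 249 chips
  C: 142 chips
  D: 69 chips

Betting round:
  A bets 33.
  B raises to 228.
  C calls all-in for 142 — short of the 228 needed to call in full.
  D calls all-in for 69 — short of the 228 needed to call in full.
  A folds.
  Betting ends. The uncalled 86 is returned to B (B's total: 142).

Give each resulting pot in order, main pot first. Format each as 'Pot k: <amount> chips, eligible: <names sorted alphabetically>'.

Contributions (after 86 returned to B): A=33, B=142, C=142, D=69
Folded: A
Pot levels (distinct totals of non-folded players): 69, 142
Layer 1-69: A 33 + B 69 + C 69 + D 69 = 240 chips; eligible B, C, D
Layer 70-142: 73 each from B, C = 73*2 = 146 chips; eligible B, C

Pot 1: 240 chips, eligible: B, C, D
Pot 2: 146 chips, eligible: B, C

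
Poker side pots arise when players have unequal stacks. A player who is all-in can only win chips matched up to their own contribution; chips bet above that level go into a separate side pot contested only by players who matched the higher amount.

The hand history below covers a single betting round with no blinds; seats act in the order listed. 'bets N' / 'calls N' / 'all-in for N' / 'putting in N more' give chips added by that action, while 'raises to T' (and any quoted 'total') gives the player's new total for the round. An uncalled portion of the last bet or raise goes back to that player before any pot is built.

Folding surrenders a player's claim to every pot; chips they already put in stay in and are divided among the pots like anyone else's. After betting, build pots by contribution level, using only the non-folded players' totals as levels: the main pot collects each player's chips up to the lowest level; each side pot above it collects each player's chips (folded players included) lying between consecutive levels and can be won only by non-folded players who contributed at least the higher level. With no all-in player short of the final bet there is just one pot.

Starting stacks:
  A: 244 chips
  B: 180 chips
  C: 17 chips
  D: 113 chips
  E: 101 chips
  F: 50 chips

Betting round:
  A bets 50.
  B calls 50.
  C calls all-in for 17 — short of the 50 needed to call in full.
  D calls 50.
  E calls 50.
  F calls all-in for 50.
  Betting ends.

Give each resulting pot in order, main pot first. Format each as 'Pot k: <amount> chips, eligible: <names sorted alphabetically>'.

Pot 1: 102 chips, eligible: A, B, C, D, E, F
Pot 2: 165 chips, eligible: A, B, D, E, F

Derivation:
Contributions: A=50, B=50, C=17, D=50, E=50, F=50
Pot levels (distinct totals of non-folded players): 17, 50
Layer 1-17: 17 each from A, B, C, D, E, F = 17*6 = 102 chips; eligible A, B, C, D, E, F
Layer 18-50: 33 each from A, B, D, E, F = 33*5 = 165 chips; eligible A, B, D, E, F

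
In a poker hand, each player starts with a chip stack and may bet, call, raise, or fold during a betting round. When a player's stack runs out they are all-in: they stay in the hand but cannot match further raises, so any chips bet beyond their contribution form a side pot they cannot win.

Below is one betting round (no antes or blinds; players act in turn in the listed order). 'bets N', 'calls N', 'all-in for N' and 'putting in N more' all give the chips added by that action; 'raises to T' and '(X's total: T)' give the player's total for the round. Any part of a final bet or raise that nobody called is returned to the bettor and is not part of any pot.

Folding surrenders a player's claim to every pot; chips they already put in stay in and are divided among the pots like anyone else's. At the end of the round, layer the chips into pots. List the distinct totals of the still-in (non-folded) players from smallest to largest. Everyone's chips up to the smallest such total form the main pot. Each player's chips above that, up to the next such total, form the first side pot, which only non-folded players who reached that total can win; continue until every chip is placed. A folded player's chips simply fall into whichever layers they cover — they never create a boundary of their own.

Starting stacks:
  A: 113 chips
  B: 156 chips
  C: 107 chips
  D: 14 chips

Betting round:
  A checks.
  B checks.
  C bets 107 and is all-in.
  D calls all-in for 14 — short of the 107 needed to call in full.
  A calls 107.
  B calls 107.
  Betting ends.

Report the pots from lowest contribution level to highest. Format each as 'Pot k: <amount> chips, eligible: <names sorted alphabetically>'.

Pot 1: 56 chips, eligible: A, B, C, D
Pot 2: 279 chips, eligible: A, B, C

Derivation:
Contributions: A=107, B=107, C=107, D=14
Pot levels (distinct totals of non-folded players): 14, 107
Layer 1-14: 14 each from A, B, C, D = 14*4 = 56 chips; eligible A, B, C, D
Layer 15-107: 93 each from A, B, C = 93*3 = 279 chips; eligible A, B, C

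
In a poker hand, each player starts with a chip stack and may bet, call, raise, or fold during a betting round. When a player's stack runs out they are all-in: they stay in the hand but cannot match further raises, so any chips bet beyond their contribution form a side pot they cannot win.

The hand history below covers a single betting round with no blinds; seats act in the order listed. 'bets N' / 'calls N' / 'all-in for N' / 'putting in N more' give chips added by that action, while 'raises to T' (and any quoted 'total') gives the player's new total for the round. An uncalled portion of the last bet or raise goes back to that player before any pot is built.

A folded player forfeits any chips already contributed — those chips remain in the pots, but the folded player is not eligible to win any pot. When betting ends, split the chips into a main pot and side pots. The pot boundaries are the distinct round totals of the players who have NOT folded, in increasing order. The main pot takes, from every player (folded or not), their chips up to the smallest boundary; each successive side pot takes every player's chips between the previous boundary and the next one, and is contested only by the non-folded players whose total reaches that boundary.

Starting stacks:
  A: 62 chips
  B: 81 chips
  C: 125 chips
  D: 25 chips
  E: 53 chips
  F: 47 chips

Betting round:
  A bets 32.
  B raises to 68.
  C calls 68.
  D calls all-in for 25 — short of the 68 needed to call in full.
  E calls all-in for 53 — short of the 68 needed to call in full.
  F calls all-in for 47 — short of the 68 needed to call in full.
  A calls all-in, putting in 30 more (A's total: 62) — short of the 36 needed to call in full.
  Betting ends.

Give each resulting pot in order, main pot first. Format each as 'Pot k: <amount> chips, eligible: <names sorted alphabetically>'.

Contributions: A=62, B=68, C=68, D=25, E=53, F=47
Pot levels (distinct totals of non-folded players): 25, 47, 53, 62, 68
Layer 1-25: 25 each from A, B, C, D, E, F = 25*6 = 150 chips; eligible A, B, C, D, E, F
Layer 26-47: 22 each from A, B, C, E, F = 22*5 = 110 chips; eligible A, B, C, E, F
Layer 48-53: 6 each from A, B, C, E = 6*4 = 24 chips; eligible A, B, C, E
Layer 54-62: 9 each from A, B, C = 9*3 = 27 chips; eligible A, B, C
Layer 63-68: 6 each from B, C = 6*2 = 12 chips; eligible B, C

Pot 1: 150 chips, eligible: A, B, C, D, E, F
Pot 2: 110 chips, eligible: A, B, C, E, F
Pot 3: 24 chips, eligible: A, B, C, E
Pot 4: 27 chips, eligible: A, B, C
Pot 5: 12 chips, eligible: B, C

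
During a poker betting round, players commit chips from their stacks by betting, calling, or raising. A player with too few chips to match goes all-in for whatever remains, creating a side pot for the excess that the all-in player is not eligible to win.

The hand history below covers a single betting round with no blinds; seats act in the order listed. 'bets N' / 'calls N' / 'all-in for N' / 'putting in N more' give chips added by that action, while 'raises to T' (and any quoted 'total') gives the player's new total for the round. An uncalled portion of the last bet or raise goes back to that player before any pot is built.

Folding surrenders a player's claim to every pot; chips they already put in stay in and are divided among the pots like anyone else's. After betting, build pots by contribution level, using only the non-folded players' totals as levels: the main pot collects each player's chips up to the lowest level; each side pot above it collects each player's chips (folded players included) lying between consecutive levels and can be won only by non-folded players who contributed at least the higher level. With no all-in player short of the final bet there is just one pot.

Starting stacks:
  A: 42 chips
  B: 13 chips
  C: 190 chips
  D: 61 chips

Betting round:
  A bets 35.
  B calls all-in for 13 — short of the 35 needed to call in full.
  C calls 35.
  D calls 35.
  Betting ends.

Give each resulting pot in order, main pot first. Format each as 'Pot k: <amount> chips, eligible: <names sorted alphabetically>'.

Pot 1: 52 chips, eligible: A, B, C, D
Pot 2: 66 chips, eligible: A, C, D

Derivation:
Contributions: A=35, B=13, C=35, D=35
Pot levels (distinct totals of non-folded players): 13, 35
Layer 1-13: 13 each from A, B, C, D = 13*4 = 52 chips; eligible A, B, C, D
Layer 14-35: 22 each from A, C, D = 22*3 = 66 chips; eligible A, C, D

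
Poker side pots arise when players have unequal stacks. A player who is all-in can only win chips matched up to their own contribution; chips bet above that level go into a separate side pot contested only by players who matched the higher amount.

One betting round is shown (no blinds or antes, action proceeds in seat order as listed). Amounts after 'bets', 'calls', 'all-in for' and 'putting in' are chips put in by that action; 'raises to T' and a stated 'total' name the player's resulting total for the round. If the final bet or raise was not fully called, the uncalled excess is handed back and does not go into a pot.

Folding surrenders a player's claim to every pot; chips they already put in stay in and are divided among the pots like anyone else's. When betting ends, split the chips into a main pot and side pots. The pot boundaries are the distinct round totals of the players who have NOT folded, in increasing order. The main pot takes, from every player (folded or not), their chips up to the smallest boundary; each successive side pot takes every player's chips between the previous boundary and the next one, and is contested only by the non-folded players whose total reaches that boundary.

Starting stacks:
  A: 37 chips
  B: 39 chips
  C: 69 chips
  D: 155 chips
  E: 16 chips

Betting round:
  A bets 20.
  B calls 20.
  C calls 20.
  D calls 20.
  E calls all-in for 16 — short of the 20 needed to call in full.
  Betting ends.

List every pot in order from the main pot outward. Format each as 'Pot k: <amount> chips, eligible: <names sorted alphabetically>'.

Contributions: A=20, B=20, C=20, D=20, E=16
Pot levels (distinct totals of non-folded players): 16, 20
Layer 1-16: 16 each from A, B, C, D, E = 16*5 = 80 chips; eligible A, B, C, D, E
Layer 17-20: 4 each from A, B, C, D = 4*4 = 16 chips; eligible A, B, C, D

Pot 1: 80 chips, eligible: A, B, C, D, E
Pot 2: 16 chips, eligible: A, B, C, D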